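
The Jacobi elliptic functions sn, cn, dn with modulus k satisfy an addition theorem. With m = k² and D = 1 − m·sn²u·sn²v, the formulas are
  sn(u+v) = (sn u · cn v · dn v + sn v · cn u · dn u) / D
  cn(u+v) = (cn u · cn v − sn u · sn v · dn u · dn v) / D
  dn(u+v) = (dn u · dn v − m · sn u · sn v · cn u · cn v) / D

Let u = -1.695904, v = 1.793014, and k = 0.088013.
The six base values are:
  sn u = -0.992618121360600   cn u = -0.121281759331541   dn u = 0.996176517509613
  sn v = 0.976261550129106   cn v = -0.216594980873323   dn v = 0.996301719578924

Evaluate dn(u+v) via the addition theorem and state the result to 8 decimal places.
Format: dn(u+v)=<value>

dn(u+v)=0.99996359

m = k² = 0.007746288169
D = 1 − m·sn²u·sn²v = 0.9927257132278119
dn(u+v) = (dn u·dn v − m·sn u·sn v·cn u·cn v)/D = 0.992689567863665/0.9927257132278119 = 0.9999635897774528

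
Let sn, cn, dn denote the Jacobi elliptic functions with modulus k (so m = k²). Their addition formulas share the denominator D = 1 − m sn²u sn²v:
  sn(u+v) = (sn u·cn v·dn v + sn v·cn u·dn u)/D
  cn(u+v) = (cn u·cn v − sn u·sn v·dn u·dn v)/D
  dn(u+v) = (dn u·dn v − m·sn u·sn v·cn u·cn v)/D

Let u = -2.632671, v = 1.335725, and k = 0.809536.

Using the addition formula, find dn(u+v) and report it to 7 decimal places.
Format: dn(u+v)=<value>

dn(u+v)=0.6824544

sn u = -0.9294271504475647, cn u = -0.3690056530880251, dn u = 0.658701078441264
sn v = 0.9138797548855242, cn v = 0.4059849672221549, dn v = 0.6728064331057551
m = k² = 0.655348535296
D = 1 − m·sn²u·sn²v = 0.5271959847592992
dn(u+v) = (dn u·dn v − m·sn u·sn v·cn u·cn v)/D = 0.3597872203082075/0.5271959847592992 = 0.6824544016064061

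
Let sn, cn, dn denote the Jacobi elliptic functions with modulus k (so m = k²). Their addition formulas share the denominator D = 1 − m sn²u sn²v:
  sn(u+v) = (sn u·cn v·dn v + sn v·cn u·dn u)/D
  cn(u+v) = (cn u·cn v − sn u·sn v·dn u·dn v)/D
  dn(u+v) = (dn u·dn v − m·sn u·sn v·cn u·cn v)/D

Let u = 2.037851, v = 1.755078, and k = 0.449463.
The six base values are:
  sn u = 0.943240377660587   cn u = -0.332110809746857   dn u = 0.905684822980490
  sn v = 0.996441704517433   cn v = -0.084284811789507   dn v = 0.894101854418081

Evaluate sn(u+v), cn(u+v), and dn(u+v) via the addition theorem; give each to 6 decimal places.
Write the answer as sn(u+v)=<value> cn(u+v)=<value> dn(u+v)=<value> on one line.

m = k² = 0.202016988369
D = 1 − m·sn²u·sn²v = 0.821541823355703
sn(u+v) = (sn u·cn v·dn v + sn v·cn u·dn u)/D = -0.3707992747688198/0.821541823355703 = -0.451345584883601
cn(u+v) = (cn u·cn v − sn u·sn v·dn u·dn v)/D = -0.7331022202623113/0.821541823355703 = -0.8923492382504062
dn(u+v) = (dn u·dn v − m·sn u·sn v·cn u·cn v)/D = 0.8044595870010452/0.821541823355703 = 0.9792071007597848

sn(u+v)=-0.451346 cn(u+v)=-0.892349 dn(u+v)=0.979207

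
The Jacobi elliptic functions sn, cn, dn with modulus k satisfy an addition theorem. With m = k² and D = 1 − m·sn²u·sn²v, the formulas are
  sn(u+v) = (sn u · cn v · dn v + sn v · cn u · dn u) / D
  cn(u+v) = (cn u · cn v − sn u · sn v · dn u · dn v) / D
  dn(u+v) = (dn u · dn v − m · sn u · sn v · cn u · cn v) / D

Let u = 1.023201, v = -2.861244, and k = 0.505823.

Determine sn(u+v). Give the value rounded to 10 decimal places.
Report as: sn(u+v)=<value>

sn u = 0.8339931632403186, cn u = 0.5517747762161725, dn u = 0.9066642767161398
sn v = -0.4891116400534577, cn v = -0.8722211895868025, dn v = 0.9689124324727345
m = k² = 0.255856907329
D = 1 − m·sn²u·sn²v = 0.9574266207186596
sn(u+v) = (sn u·cn v·dn v + sn v·cn u·dn u)/D = -0.9495026588320275/0.9574266207186596 = -0.991723687523244

sn(u+v)=-0.9917236875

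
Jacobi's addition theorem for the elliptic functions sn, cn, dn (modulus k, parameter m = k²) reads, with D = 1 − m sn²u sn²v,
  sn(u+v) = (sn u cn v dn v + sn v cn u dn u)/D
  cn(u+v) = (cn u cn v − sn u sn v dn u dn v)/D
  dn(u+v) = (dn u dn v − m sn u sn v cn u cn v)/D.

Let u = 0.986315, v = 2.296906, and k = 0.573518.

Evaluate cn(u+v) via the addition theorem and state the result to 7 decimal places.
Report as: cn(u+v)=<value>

cn(u+v)=-0.9840447

sn u = 0.8094718455607179, cn u = 0.5871586934079451, dn u = 0.8857059476779465
sn v = 0.8910057338779793, cn v = -0.4539920508076805, dn v = 0.8595760590395164
m = k² = 0.328922896324
D = 1 − m·sn²u·sn²v = 0.8288966157272719
cn(u+v) = (cn u·cn v − sn u·sn v·dn u·dn v)/D = -0.8156712905434262/0.8288966157272719 = -0.9840446625876958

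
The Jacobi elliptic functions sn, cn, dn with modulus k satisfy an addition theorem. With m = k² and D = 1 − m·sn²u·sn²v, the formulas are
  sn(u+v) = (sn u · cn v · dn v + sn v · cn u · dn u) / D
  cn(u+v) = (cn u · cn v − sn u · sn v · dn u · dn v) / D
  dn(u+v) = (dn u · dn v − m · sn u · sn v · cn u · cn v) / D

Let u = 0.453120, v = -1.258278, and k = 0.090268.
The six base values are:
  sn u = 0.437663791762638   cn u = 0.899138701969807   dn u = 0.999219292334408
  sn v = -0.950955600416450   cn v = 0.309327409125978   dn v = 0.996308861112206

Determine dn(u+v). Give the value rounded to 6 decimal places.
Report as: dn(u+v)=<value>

dn(u+v)=0.997883

m = k² = 0.008148311824
D = 1 − m·sn²u·sn²v = 0.9985885374533701
dn(u+v) = (dn u·dn v − m·sn u·sn v·cn u·cn v)/D = 0.9964742564374444/0.9985885374533701 = 0.9978827305375269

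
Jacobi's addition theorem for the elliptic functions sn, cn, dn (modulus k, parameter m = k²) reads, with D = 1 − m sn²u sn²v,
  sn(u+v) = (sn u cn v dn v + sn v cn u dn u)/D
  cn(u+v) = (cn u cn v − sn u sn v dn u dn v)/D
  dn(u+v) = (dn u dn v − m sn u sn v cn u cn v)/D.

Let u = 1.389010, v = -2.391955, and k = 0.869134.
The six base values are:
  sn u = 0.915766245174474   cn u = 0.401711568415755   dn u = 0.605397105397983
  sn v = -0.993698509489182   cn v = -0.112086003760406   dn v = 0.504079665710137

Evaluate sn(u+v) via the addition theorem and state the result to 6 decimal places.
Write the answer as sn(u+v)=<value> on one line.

m = k² = 0.755393909956
D = 1 − m·sn²u·sn²v = 0.3744644171395275
sn(u+v) = (sn u·cn v·dn v + sn v·cn u·dn u)/D = -0.2934035745770153/0.3744644171395275 = -0.7835285841530078

sn(u+v)=-0.783529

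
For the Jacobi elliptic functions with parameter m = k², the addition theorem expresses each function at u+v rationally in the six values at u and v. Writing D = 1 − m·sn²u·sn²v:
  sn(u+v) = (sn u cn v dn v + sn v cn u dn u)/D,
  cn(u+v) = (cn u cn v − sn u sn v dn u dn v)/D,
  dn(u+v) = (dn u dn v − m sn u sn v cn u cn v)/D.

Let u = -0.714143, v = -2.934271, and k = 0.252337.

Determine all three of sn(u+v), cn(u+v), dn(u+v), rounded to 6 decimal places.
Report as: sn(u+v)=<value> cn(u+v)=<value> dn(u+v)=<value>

sn u = -0.6523317701858225, cn u = 0.7579335469592511, dn u = 0.9863591587618161
sn v = -0.2561364535267107, cn v = -0.9666406349697695, dn v = 0.9979091208813983
m = k² = 0.063673961569
D = 1 − m·sn²u·sn²v = 0.9982223685900716
sn(u+v) = (sn u·cn v·dn v + sn v·cn u·dn u)/D = 0.4377656960169693/0.9982223685900716 = 0.4385452678597923
cn(u+v) = (cn u·cn v − sn u·sn v·dn u·dn v)/D = -0.8971115273723503/0.9982223685900716 = -0.898709100898496
dn(u+v) = (dn u·dn v − m·sn u·sn v·cn u·cn v)/D = 0.9920914752550574/0.9982223685900716 = 0.9938581887884623

sn(u+v)=0.438545 cn(u+v)=-0.898709 dn(u+v)=0.993858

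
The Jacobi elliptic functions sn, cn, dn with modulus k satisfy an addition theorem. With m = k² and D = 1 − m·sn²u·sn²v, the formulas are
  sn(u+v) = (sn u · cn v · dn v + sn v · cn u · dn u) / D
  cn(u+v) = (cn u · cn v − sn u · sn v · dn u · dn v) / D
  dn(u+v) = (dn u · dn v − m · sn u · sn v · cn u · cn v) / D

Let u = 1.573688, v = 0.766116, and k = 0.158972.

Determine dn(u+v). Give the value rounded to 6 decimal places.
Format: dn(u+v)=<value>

sn u = 0.999974901475527, cn u = 0.007084943119742709, dn u = 0.9872837341842311
sn v = 0.6921278625363027, cn v = 0.7217749108281119, dn v = 0.9939283827509798
m = k² = 0.025272096784
D = 1 − m·sn²u·sn²v = 0.9878942377343976
dn(u+v) = (dn u·dn v − m·sn u·sn v·cn u·cn v)/D = 0.9811998804833268/0.9878942377343976 = 0.9932236093750042

dn(u+v)=0.993224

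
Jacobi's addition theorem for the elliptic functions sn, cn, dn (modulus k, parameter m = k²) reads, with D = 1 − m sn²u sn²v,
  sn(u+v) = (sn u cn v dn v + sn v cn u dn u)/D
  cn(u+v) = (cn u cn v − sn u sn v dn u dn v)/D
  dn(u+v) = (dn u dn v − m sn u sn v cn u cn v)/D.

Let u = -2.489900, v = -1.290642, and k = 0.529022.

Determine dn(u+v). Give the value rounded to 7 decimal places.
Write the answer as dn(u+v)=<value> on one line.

sn u = -0.7736929002501772, cn u = -0.6335608069494745, dn u = 0.9123996093274615
sn v = -0.9386732549757508, cn v = 0.3448079471143743, dn v = 0.8679916432289025
m = k² = 0.279864276484
D = 1 − m·sn²u·sn²v = 0.8523907487648757
dn(u+v) = (dn u·dn v − m·sn u·sn v·cn u·cn v)/D = 0.8363565776964475/0.8523907487648757 = 0.981189177508482

dn(u+v)=0.9811892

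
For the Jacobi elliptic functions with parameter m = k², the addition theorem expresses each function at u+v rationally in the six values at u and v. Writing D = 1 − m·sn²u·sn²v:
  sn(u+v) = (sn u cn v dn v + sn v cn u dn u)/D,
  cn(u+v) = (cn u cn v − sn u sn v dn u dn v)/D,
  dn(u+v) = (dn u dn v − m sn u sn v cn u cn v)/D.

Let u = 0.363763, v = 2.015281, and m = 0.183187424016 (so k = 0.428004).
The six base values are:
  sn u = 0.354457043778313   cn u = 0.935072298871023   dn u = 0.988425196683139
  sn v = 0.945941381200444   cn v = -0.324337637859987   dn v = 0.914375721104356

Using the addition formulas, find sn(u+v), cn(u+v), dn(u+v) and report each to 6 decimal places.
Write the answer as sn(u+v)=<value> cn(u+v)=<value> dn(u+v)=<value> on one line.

sn(u+v)=0.785339 cn(u+v)=-0.619066 dn(u+v)=0.941816

m = k² = 0.183187424016
D = 1 − m·sn²u·sn²v = 0.9794054964702003
sn(u+v) = (sn u·cn v·dn v + sn v·cn u·dn u)/D = 0.7691653241996121/0.9794054964702003 = 0.7853389908181049
cn(u+v) = (cn u·cn v − sn u·sn v·dn u·dn v)/D = -0.606316609177866/0.9794054964702003 = -0.6190659653872118
dn(u+v) = (dn u·dn v − m·sn u·sn v·cn u·cn v)/D = 0.922419993518297/0.9794054964702003 = 0.941816231216508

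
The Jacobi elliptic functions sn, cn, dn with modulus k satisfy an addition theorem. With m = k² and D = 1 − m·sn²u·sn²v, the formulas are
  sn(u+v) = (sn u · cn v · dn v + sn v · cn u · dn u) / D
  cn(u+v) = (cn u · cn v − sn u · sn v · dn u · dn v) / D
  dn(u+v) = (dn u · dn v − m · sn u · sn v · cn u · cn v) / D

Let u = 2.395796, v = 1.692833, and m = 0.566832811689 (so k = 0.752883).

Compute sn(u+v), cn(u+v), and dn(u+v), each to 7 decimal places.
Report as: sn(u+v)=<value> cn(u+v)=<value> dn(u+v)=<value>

sn u = 0.9482650925833996, cn u = -0.3174796279886263, dn u = 0.7002143571732313
sn v = 0.9892042073963357, cn v = 0.1465436319646382, dn v = 0.6673379529049232
m = k² = 0.566832811689
D = 1 − m·sn²u·sn²v = 0.501245968740915
sn(u+v) = (sn u·cn v·dn v + sn v·cn u·dn u)/D = -0.1271690907353013/0.501245968740915 = -0.2537059620743459
cn(u+v) = (cn u·cn v − sn u·sn v·dn u·dn v)/D = -0.4848458966935526/0.501245968740915 = -0.9672813886392783
dn(u+v) = (dn u·dn v − m·sn u·sn v·cn u·cn v)/D = 0.4920169850967016/0.501245968740915 = 0.9815879144776051

sn(u+v)=-0.2537060 cn(u+v)=-0.9672814 dn(u+v)=0.9815879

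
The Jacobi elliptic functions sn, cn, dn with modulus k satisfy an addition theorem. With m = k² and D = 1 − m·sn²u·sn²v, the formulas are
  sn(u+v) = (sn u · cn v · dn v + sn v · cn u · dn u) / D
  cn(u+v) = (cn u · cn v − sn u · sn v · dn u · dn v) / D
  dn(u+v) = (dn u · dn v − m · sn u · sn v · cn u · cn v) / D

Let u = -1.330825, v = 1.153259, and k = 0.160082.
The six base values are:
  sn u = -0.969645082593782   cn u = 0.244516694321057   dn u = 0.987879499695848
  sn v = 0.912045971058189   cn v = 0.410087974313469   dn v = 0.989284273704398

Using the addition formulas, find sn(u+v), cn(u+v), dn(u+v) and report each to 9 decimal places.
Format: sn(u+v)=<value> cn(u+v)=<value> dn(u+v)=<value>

sn(u+v)=-0.176610983 cn(u+v)=0.984280733 dn(u+v)=0.999600260

m = k² = 0.025626246724
D = 1 − m·sn²u·sn²v = 0.9799578614430932
sn(u+v) = (sn u·cn v·dn v + sn v·cn u·dn u)/D = -0.1730713211023382/0.9799578614430932 = -0.1766109828921338
cn(u+v) = (cn u·cn v − sn u·sn v·dn u·dn v)/D = 0.9645536418551391/0.9799578614430932 = 0.9842807326783728
dn(u+v) = (dn u·dn v − m·sn u·sn v·cn u·cn v)/D = 0.9795661334254446/0.9799578614430932 = 0.9996002603447951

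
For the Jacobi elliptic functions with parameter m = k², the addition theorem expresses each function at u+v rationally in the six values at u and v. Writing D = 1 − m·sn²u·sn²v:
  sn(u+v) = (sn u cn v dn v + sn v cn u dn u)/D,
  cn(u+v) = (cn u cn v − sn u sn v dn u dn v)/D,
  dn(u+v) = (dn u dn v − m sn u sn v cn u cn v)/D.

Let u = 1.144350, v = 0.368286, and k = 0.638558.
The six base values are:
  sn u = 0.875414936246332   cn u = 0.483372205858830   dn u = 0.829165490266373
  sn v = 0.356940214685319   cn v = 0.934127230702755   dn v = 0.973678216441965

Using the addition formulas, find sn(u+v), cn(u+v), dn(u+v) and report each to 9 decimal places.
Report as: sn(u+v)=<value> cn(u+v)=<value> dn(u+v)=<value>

m = k² = 0.407756319364
D = 1 − m·sn²u·sn²v = 0.9601874893444
sn(u+v) = (sn u·cn v·dn v + sn v·cn u·dn u)/D = 0.9392843701627904/0.9601874893444 = 0.9782301691975993
cn(u+v) = (cn u·cn v − sn u·sn v·dn u·dn v)/D = 0.1992608507996297/0.9601874893444 = 0.2075228567450735
dn(u+v) = (dn u·dn v − m·sn u·sn v·cn u·cn v)/D = 0.7498099165435961/0.9601874893444 = 0.7808994856364498

sn(u+v)=0.978230169 cn(u+v)=0.207522857 dn(u+v)=0.780899486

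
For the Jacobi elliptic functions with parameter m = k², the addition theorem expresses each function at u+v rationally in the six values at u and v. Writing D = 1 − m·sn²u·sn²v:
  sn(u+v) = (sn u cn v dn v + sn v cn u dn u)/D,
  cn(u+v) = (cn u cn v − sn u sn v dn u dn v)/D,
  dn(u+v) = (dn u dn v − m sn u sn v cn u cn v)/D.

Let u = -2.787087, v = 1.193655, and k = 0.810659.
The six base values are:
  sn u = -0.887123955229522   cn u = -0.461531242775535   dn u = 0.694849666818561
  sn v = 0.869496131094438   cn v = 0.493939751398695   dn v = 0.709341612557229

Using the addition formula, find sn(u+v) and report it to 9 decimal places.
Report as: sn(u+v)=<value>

m = k² = 0.657168014281
D = 1 − m·sn²u·sn²v = 0.6089967757707219
sn(u+v) = (sn u·cn v·dn v + sn v·cn u·dn u)/D = -0.5896663261549731/0.6089967757707219 = -0.9682585353735495

sn(u+v)=-0.968258535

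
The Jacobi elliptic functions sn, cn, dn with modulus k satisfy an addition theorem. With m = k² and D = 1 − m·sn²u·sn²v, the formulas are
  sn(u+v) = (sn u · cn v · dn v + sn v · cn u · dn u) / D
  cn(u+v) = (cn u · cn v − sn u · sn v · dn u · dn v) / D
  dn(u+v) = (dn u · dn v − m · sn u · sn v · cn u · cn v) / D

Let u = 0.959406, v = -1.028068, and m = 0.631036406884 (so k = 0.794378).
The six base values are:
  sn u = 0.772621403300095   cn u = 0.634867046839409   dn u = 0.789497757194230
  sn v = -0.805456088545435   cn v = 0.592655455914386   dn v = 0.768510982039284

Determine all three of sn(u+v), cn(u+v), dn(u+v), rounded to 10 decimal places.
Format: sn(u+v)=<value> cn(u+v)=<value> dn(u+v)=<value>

sn(u+v)=-0.0685741342 cn(u+v)=0.9976460235 dn(u+v)=0.9985152011

m = k² = 0.631036406884
D = 1 − m·sn²u·sn²v = 0.7556166446440326
sn(u+v) = (sn u·cn v·dn v + sn v·cn u·dn u)/D = -0.05181575717329196/0.7556166446440326 = -0.06857413417315882
cn(u+v) = (cn u·cn v − sn u·sn v·dn u·dn v)/D = 0.7538379407881144/0.7556166446440326 = 0.9976460234584217
dn(u+v) = (dn u·dn v − m·sn u·sn v·cn u·cn v)/D = 0.7544947059104908/0.7556166446440326 = 0.9985152011387066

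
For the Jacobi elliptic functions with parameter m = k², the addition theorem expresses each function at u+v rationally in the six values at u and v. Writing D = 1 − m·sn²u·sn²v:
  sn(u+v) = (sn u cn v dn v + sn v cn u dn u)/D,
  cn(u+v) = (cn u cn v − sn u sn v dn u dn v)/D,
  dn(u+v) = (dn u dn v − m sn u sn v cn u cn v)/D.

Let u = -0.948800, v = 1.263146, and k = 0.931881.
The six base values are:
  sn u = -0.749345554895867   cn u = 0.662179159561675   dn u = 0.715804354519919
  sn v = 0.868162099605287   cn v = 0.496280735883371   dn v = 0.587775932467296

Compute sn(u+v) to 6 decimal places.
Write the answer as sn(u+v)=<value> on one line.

m = k² = 0.868402198161
D = 1 − m·sn²u·sn²v = 0.6324750478160785
sn(u+v) = (sn u·cn v·dn v + sn v·cn u·dn u)/D = 0.1929152824167727/0.6324750478160785 = 0.3050164320045583

sn(u+v)=0.305016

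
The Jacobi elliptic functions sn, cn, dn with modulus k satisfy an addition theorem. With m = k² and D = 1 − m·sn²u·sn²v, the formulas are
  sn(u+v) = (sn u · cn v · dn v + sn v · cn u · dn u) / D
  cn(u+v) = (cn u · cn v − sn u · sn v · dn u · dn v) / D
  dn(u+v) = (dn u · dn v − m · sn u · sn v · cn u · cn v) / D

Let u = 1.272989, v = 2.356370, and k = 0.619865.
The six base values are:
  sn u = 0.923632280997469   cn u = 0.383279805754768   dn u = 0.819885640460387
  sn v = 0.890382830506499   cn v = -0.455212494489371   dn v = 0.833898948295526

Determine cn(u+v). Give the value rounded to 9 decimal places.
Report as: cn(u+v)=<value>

m = k² = 0.384232618225
D = 1 − m·sn²u·sn²v = 0.740136077262918
cn(u+v) = (cn u·cn v − sn u·sn v·dn u·dn v)/D = -0.7367407450033238/0.740136077262918 = -0.9954125567393629

cn(u+v)=-0.995412557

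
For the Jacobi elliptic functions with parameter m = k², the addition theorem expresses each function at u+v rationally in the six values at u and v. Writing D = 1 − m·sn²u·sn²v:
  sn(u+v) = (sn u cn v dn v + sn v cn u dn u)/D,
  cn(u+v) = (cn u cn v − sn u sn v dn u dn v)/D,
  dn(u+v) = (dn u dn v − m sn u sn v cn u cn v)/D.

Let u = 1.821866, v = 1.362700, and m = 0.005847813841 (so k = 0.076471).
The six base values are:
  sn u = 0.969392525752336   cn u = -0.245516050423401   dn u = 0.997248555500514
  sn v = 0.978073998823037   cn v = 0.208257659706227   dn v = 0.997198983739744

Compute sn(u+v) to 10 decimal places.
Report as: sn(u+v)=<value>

m = k² = 0.005847813841
D = 1 − m·sn²u·sn²v = 0.994743020298148
sn(u+v) = (sn u·cn v·dn v + sn v·cn u·dn u)/D = -0.03815421295042327/0.994743020298148 = -0.03835584886937689

sn(u+v)=-0.0383558489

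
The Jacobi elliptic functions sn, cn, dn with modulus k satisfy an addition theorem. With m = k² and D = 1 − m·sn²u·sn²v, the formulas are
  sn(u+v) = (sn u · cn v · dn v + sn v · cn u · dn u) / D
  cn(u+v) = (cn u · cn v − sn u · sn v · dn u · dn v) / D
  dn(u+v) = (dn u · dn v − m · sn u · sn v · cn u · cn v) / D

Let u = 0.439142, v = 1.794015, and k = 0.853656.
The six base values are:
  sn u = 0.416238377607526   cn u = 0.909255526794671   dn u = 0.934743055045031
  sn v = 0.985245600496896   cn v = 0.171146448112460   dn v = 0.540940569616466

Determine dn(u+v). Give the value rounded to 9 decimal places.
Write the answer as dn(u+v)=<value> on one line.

m = k² = 0.728728566336
D = 1 − m·sn²u·sn²v = 0.8774427399643928
dn(u+v) = (dn u·dn v − m·sn u·sn v·cn u·cn v)/D = 0.4591347328317161/0.8774427399643928 = 0.5232646096659801

dn(u+v)=0.523264610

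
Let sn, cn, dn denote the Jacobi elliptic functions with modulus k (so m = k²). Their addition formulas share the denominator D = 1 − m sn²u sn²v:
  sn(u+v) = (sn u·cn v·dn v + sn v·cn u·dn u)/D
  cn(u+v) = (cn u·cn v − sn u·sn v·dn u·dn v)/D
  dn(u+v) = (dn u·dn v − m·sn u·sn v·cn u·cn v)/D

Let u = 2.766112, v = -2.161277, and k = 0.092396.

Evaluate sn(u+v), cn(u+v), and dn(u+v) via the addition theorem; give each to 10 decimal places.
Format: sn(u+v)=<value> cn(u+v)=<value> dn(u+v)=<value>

sn(u+v)=0.5683856869 cn(u+v)=0.8227622445 dn(u+v)=0.9986200531

sn u = 0.3729077481279887, cn u = -0.9278684235311128, dn u = 0.9994062438643889
sn v = -0.8337847987232782, cn v = -0.5520895845947308, dn v = 0.9970281279715626
m = k² = 0.008537020816
D = 1 − m·sn²u·sn²v = 0.9991746900132117
sn(u+v) = (sn u·cn v·dn v + sn v·cn u·dn u)/D = 0.5679165924739124/0.9991746900132117 = 0.5683856868576235
cn(u+v) = (cn u·cn v − sn u·sn v·dn u·dn v)/D = 0.8220832106032928/0.9991746900132117 = 0.8227622445004314
dn(u+v) = (dn u·dn v − m·sn u·sn v·cn u·cn v)/D = 0.997795882027329/0.9991746900132117 = 0.9986200531301844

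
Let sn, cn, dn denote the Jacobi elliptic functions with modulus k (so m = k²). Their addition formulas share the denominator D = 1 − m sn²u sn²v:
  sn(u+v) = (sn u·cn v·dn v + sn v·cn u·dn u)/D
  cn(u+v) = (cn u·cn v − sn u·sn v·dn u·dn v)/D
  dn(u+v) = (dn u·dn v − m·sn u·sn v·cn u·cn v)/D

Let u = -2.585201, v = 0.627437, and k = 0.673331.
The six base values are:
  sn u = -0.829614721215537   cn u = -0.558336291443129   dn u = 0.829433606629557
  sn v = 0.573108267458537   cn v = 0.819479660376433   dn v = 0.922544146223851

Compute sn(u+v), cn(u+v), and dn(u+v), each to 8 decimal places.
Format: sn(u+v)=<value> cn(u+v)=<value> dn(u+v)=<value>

m = k² = 0.453374635561
D = 1 − m·sn²u·sn²v = 0.8975095343823839
sn(u+v) = (sn u·cn v·dn v + sn v·cn u·dn u)/D = -0.8926019341376014/0.8975095343823839 = -0.9945319798210727
cn(u+v) = (cn u·cn v − sn u·sn v·dn u·dn v)/D = -0.09372913891152864/0.8975095343823839 = -0.1044324715458625
dn(u+v) = (dn u·dn v − m·sn u·sn v·cn u·cn v)/D = 0.6665601754003074/0.8975095343823839 = 0.7426775425388623

sn(u+v)=-0.99453198 cn(u+v)=-0.10443247 dn(u+v)=0.74267754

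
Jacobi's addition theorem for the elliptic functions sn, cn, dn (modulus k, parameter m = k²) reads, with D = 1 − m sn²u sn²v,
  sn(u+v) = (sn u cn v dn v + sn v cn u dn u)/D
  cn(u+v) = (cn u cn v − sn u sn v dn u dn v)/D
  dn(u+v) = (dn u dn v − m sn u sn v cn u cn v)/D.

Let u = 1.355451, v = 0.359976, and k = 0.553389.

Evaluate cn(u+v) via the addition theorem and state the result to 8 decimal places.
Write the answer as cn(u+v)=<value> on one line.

sn u = 0.9542688446516914, cn u = 0.2989497819486177, dn u = 0.8491934563153153
sn v = 0.3500834694961052, cn v = 0.9367185086169535, dn v = 0.9810544225533737
m = k² = 0.306239385321
D = 1 − m·sn²u·sn²v = 0.9658220709979919
cn(u+v) = (cn u·cn v − sn u·sn v·dn u·dn v)/D = 0.001713285460149945/0.9658220709979919 = 0.001773914172803686

cn(u+v)=0.00177391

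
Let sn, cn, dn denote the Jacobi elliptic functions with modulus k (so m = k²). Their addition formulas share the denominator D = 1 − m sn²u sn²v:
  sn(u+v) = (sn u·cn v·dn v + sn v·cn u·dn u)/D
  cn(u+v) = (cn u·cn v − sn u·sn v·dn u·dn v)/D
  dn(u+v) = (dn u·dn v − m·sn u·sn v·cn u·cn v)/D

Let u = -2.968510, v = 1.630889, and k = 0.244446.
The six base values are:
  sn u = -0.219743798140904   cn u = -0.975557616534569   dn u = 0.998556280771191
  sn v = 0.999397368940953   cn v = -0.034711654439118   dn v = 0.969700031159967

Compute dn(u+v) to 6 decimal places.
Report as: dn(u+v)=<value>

dn(u+v)=0.971544

m = k² = 0.059753846916
D = 1 − m·sn²u·sn²v = 0.9971181224277691
dn(u+v) = (dn u·dn v − m·sn u·sn v·cn u·cn v)/D = 0.9687444308811966/0.9971181224277691 = 0.9715443026173382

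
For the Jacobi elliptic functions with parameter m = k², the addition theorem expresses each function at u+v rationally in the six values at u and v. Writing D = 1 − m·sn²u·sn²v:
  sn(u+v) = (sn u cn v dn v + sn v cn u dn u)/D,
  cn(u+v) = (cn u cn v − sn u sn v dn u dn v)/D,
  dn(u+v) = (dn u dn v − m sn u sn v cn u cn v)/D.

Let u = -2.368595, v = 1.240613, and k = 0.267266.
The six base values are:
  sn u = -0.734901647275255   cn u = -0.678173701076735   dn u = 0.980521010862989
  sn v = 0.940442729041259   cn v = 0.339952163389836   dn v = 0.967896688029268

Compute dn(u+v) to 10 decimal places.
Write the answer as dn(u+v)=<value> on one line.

m = k² = 0.071431114756
D = 1 − m·sn²u·sn²v = 0.9658798779773677
dn(u+v) = (dn u·dn v − m·sn u·sn v·cn u·cn v)/D = 0.9376613226824595/0.9658798779773677 = 0.9707846121051821

dn(u+v)=0.9707846121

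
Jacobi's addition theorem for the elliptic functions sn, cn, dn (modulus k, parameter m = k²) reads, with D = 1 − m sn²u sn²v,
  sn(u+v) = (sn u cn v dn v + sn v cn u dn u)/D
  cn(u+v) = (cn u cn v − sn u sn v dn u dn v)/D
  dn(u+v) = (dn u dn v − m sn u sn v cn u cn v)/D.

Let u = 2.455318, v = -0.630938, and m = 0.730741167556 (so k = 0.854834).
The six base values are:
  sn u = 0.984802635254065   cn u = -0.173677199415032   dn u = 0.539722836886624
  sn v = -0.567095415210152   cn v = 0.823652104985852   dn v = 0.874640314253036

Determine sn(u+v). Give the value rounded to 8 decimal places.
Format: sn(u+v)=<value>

m = k² = 0.730741167556
D = 1 − m·sn²u·sn²v = 0.7720842954999594
sn(u+v) = (sn u·cn v·dn v + sn v·cn u·dn u)/D = 0.7626092997441435/0.7720842954999594 = 0.9877280294249732

sn(u+v)=0.98772803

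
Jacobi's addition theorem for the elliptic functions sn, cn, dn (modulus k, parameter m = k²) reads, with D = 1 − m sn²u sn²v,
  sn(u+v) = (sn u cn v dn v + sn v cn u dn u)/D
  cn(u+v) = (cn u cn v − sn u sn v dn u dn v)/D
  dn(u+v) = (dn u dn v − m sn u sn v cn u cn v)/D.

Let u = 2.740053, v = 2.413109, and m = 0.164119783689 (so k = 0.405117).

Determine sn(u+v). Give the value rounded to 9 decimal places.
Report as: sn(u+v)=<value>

sn u = 0.513922813490132, cn u = -0.8578364306640206, dn u = 0.9780865151832689
sn v = 0.7548087059247909, cn v = -0.6559449805129562, dn v = 0.9521003208495216
m = k² = 0.164119783689
D = 1 − m·sn²u·sn²v = 0.9753037774089646
sn(u+v) = (sn u·cn v·dn v + sn v·cn u·dn u)/D = -0.9542712362139471/0.9753037774089646 = -0.9784348818468709

sn(u+v)=-0.978434882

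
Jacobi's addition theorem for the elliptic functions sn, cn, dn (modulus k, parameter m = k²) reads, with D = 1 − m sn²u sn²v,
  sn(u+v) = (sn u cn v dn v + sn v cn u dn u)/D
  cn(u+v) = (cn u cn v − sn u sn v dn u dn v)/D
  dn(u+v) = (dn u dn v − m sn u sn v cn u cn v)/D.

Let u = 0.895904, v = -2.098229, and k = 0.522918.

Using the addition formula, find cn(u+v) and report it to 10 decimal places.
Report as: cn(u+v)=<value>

sn u = 0.7631219207205126, cn u = 0.6462545428202696, dn u = 0.916929085058777
sn v = -0.9417506095609724, cn v = -0.3363120416986833, dn v = 0.870336014533027
m = k² = 0.273443234724
D = 1 − m·sn²u·sn²v = 0.8587700320268077
cn(u+v) = (cn u·cn v − sn u·sn v·dn u·dn v)/D = 0.3561820649451021/0.8587700320268077 = 0.414758377285787

cn(u+v)=0.4147583773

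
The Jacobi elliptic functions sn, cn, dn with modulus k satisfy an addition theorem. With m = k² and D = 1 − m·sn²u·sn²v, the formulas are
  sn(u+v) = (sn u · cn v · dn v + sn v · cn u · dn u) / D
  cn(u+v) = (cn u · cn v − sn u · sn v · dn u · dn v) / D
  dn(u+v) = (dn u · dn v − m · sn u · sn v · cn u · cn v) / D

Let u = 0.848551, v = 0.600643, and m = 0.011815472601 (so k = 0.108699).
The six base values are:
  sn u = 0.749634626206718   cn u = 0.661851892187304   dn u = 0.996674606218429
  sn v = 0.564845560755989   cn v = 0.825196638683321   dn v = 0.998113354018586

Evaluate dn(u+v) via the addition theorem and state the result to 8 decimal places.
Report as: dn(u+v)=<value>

dn(u+v)=0.99416786

m = k² = 0.011815472601
D = 1 − m·sn²u·sn²v = 0.9978815909909641
dn(u+v) = (dn u·dn v − m·sn u·sn v·cn u·cn v)/D = 0.992061806114795/0.9978815909909641 = 0.9941678602664775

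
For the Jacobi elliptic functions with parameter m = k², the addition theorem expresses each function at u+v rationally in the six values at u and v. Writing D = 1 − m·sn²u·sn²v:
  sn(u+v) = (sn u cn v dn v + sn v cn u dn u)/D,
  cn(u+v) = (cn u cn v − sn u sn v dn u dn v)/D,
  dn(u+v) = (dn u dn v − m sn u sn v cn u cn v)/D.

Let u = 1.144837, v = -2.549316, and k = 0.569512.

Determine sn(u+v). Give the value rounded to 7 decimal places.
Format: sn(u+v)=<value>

sn u = 0.8831988408672107, cn u = 0.4689987286665237, dn u = 0.8642908698185878
sn v = -0.7665375492079316, cn v = -0.6421994905434742, dn v = 0.8996788653696334
m = k² = 0.324343918144
D = 1 − m·sn²u·sn²v = 0.8513415476128049
sn(u+v) = (sn u·cn v·dn v + sn v·cn u·dn u)/D = -0.8210057235308056/0.8513415476128049 = -0.9643670343975785

sn(u+v)=-0.9643670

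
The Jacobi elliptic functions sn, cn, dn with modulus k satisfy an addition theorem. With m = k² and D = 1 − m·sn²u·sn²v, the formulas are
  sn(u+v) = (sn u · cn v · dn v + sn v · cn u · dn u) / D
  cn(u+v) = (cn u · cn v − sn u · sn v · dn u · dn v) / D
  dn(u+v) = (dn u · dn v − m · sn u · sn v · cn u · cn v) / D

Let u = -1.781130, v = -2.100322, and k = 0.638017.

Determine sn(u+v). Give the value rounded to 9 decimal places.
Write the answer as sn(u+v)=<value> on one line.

sn(u+v)=0.309287503

sn u = -0.9999994822689564, cn u = 0.001017576443847284, dn u = 0.7700225511061233
sn v = -0.9697898366566698, cn v = -0.2439419453833836, dn v = 0.7855939407239772
m = k² = 0.407065692289
D = 1 − m·sn²u·sn²v = 0.6171582361206675
sn(u+v) = (sn u·cn v·dn v + sn v·cn u·dn u)/D = 0.1908793295339425/0.6171582361206675 = 0.3092875025597512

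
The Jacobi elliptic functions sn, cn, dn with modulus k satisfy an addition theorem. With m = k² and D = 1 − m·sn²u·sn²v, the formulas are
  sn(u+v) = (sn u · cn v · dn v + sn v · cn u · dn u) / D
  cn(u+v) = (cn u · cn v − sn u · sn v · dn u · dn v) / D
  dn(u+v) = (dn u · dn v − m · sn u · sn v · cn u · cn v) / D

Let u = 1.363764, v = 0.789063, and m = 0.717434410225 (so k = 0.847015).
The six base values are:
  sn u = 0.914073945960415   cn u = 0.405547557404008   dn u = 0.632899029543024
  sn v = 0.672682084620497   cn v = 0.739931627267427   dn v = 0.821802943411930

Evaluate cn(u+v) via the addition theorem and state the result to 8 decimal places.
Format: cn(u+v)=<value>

cn(u+v)=-0.02707840

m = k² = 0.717434410225
D = 1 − m·sn²u·sn²v = 0.728753223156896
cn(u+v) = (cn u·cn v − sn u·sn v·dn u·dn v)/D = -0.01973347443888119/0.728753223156896 = -0.02707840433747584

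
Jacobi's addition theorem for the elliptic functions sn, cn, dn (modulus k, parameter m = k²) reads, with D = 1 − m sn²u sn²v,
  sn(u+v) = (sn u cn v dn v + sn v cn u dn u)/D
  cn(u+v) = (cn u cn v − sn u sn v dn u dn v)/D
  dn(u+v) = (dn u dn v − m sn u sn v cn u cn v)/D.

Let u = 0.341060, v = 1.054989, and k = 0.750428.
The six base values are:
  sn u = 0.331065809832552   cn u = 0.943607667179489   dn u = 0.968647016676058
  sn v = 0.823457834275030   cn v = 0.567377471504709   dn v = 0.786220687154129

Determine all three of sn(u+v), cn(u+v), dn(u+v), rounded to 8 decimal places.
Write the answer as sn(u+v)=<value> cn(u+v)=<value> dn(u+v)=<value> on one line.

sn(u+v)=0.93967062 cn(u+v)=0.34208059 dn(u+v)=0.70905305

m = k² = 0.563142183184
D = 1 − m·sn²u·sn²v = 0.9581467241377575
sn(u+v) = (sn u·cn v·dn v + sn v·cn u·dn u)/D = 0.9003423250494261/0.9581467241377575 = 0.9396706186723647
cn(u+v) = (cn u·cn v − sn u·sn v·dn u·dn v)/D = 0.3277633943876427/0.9581467241377575 = 0.3420805875870412
dn(u+v) = (dn u·dn v − m·sn u·sn v·cn u·cn v)/D = 0.6793768547632472/0.9581467241377575 = 0.709053047563903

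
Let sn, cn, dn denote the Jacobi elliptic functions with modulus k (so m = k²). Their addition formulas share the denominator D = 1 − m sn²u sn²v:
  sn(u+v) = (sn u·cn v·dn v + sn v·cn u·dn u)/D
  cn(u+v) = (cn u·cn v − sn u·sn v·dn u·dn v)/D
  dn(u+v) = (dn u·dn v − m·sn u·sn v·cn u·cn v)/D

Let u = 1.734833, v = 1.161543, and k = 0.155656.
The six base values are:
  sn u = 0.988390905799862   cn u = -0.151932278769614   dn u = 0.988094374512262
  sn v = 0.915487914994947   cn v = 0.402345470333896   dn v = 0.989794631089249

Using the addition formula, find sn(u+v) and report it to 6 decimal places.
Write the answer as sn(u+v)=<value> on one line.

m = k² = 0.024228790336
D = 1 − m·sn²u·sn²v = 0.9801621571846585
sn(u+v) = (sn u·cn v·dn v + sn v·cn u·dn u)/D = 0.2561800019437511/0.9801621571846585 = 0.2613649181065943

sn(u+v)=0.261365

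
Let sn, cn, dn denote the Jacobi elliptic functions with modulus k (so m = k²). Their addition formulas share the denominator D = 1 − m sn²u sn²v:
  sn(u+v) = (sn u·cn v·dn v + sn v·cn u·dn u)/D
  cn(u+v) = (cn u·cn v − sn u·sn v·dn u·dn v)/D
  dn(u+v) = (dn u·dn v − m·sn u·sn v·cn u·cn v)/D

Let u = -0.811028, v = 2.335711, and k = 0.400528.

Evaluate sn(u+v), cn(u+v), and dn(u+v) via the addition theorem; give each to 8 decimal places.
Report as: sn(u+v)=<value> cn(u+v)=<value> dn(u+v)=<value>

sn(u+v)=0.99439934 cn(u+v)=0.10568796 dn(u+v)=0.91726181

sn u = -0.7163522263595471, cn u = 0.6977388392441116, dn u = 0.9579548089471953
sn v = 0.7991584309583298, cn v = -0.6011204556727549, dn v = 0.9473887178855386
m = k² = 0.160422678784
D = 1 − m·sn²u·sn²v = 0.9474243361474369
sn(u+v) = (sn u·cn v·dn v + sn v·cn u·dn u)/D = 0.9421181378104634/0.9474243361474369 = 0.9943993434256182
cn(u+v) = (cn u·cn v − sn u·sn v·dn u·dn v)/D = 0.1001313494014544/0.9474243361474369 = 0.1056879642849623
dn(u+v) = (dn u·dn v − m·sn u·sn v·cn u·cn v)/D = 0.8690361643862044/0.9474243361474369 = 0.9172618131385705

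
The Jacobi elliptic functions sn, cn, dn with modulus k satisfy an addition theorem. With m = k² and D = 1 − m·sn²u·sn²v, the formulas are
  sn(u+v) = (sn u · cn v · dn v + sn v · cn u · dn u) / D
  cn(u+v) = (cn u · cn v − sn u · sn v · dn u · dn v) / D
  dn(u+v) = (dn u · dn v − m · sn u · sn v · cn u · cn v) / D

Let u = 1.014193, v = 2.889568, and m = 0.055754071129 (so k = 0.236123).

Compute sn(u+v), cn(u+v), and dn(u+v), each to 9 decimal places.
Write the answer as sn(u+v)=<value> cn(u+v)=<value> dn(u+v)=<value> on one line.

sn(u+v)=-0.654759067 cn(u+v)=-0.755837657 dn(u+v)=0.987976570

sn u = 0.8448658731183847, cn u = 0.5349781831438638, dn u = 0.9798994011537043
sn v = 0.2926556831337451, cn v = -0.9562178889403403, dn v = 0.9976095486807777
m = k² = 0.055754071129
D = 1 − m·sn²u·sn²v = 0.9965914784435012
sn(u+v) = (sn u·cn v·dn v + sn v·cn u·dn u)/D = -0.65252730637375/0.9965914784435012 = -0.6547590667671388
cn(u+v) = (cn u·cn v − sn u·sn v·dn u·dn v)/D = -0.7532613685453554/0.9965914784435012 = -0.7558376574941377
dn(u+v) = (dn u·dn v − m·sn u·sn v·cn u·cn v)/D = 0.9846090309520585/0.9965914784435012 = 0.987976570389547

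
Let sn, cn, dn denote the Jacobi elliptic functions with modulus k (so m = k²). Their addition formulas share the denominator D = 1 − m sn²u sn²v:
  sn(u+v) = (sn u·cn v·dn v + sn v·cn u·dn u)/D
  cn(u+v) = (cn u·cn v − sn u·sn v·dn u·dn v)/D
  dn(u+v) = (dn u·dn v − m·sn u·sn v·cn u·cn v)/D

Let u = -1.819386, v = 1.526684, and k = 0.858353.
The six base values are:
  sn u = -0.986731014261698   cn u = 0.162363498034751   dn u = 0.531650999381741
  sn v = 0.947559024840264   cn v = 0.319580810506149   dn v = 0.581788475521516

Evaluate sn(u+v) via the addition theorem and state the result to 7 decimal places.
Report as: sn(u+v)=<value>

m = k² = 0.736769872609
D = 1 − m·sn²u·sn²v = 0.3559168151708481
sn(u+v) = (sn u·cn v·dn v + sn v·cn u·dn u)/D = -0.1016673773603321/0.3559168151708481 = -0.2856492669825939

sn(u+v)=-0.2856493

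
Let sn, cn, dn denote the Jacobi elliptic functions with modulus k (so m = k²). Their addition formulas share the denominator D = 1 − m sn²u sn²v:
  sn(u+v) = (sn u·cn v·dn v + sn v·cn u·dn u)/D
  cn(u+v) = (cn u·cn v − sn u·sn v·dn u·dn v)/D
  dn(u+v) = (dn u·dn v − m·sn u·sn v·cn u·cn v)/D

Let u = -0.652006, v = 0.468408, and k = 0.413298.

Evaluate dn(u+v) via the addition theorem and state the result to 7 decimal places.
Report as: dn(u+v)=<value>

dn(u+v)=0.9971546

sn u = -0.6010200670735453, cn u = 0.7992339325722545, dn u = 0.9686574448237859
sn v = 0.4489699270995356, cn v = 0.8935468675789971, dn v = 0.9826332429932485
m = k² = 0.170815236804
D = 1 − m·sn²u·sn²v = 0.9875623292281678
dn(u+v) = (dn u·dn v − m·sn u·sn v·cn u·cn v)/D = 0.9847522970629753/0.9875623292281678 = 0.9971545774053687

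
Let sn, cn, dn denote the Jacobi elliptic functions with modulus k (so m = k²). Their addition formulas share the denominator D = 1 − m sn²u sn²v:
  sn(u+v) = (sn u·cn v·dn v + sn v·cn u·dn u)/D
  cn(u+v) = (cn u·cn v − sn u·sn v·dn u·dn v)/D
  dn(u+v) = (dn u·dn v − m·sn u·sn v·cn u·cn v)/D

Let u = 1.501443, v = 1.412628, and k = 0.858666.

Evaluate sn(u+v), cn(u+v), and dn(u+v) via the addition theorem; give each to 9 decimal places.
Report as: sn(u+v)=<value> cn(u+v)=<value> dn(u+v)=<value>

sn u = 0.9426730448818949, cn u = 0.3337177406927852, dn u = 0.5872008119720149
sn v = 0.9236300522796466, cn v = 0.3832851765016451, dn v = 0.6091048285075901
m = k² = 0.737307299556
D = 1 − m·sn²u·sn²v = 0.4410579007472932
sn(u+v) = (sn u·cn v·dn v + sn v·cn u·dn u)/D = 0.4010711765815072/0.4410579007472932 = 0.9093390593433748
cn(u+v) = (cn u·cn v − sn u·sn v·dn u·dn v)/D = -0.1835047223564959/0.4410579007472932 = -0.4160558558084555
dn(u+v) = (dn u·dn v − m·sn u·sn v·cn u·cn v)/D = 0.2755544026719945/0.4410579007472932 = 0.6247578882616481

sn(u+v)=0.909339059 cn(u+v)=-0.416055856 dn(u+v)=0.624757888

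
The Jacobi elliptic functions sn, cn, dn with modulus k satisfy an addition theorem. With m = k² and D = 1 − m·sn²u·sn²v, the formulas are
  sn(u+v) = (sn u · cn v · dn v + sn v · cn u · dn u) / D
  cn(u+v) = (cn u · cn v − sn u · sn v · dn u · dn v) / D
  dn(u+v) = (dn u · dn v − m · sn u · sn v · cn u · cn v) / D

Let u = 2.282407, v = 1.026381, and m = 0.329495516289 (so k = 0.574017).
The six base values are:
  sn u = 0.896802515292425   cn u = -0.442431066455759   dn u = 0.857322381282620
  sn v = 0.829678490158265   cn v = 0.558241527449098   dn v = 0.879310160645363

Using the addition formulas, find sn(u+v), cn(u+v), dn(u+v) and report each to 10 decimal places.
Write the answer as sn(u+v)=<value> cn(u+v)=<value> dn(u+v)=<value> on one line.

m = k² = 0.329495516289
D = 1 − m·sn²u·sn²v = 0.8175840512252159
sn(u+v) = (sn u·cn v·dn v + sn v·cn u·dn u)/D = 0.1255090859149855/0.8175840512252159 = 0.1535121504962088
cn(u+v) = (cn u·cn v − sn u·sn v·dn u·dn v)/D = -0.8078930313912983/0.8175840512252159 = -0.9881467601778743
dn(u+v) = (dn u·dn v − m·sn u·sn v·cn u·cn v)/D = 0.8144036423048303/0.8175840512252159 = 0.9961099914857445

sn(u+v)=0.1535121505 cn(u+v)=-0.9881467602 dn(u+v)=0.9961099915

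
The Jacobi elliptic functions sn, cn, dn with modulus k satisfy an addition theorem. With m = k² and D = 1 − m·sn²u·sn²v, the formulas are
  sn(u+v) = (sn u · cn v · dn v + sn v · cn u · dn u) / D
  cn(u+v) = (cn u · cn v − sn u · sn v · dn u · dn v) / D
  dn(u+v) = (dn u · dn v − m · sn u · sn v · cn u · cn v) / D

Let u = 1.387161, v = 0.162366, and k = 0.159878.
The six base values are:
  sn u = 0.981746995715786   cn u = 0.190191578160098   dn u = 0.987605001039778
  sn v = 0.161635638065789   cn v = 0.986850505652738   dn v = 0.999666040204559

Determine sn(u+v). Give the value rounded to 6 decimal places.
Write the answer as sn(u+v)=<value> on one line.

sn(u+v)=0.999518

m = k² = 0.025560974884
D = 1 − m·sn²u·sn²v = 0.9993563484500295
sn(u+v) = (sn u·cn v·dn v + sn v·cn u·dn u)/D = 0.9988746596568439/0.9993563484500295 = 0.99951800096739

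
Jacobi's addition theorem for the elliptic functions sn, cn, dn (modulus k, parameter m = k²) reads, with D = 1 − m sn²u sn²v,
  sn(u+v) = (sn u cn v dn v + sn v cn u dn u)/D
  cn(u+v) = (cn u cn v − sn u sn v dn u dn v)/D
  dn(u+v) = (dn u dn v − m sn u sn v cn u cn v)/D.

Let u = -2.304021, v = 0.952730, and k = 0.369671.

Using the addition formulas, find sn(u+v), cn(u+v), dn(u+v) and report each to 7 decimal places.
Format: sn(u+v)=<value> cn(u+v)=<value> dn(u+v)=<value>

sn(u+v)=-0.9667728 cn(u+v)=0.2556372 dn(u+v)=0.9339561

sn u = -0.8061322043723045, cn u = -0.5917354722119074, dn u = 0.9545647154097544
sn v = 0.8053989174109076, cn v = 0.592733147236881, dn v = 0.9546492995249691
m = k² = 0.136656648241
D = 1 − m·sn²u·sn²v = 0.9423943090503252
sn(u+v) = (sn u·cn v·dn v + sn v·cn u·dn u)/D = -0.911081168438642/0.9423943090503252 = -0.9667727825699221
cn(u+v) = (cn u·cn v − sn u·sn v·dn u·dn v)/D = 0.2409110587891695/0.9423943090503252 = 0.2556372173256667
dn(u+v) = (dn u·dn v − m·sn u·sn v·cn u·cn v)/D = 0.8801548731129954/0.9423943090503252 = 0.933956057098806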